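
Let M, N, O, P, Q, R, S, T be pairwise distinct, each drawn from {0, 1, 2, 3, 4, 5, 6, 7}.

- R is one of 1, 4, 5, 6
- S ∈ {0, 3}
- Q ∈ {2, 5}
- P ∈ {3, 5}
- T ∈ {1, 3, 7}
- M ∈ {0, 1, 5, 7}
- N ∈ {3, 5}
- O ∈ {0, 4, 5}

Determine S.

The 8 variables draw from only 8 values {0, 1, 2, 3, 4, 5, 6, 7}, so each is used; only Q can be 2, hence Q = 2.
Among the 7 still-open variables, 6 fits only R (and all 7 values in {0, 1, 3, 4, 5, 6, 7} must be used), so R = 6.
The 6 still-open variables together cover exactly {0, 1, 3, 4, 5, 7} — 6 values for 6 variables — and 4 appears only in O's list, so O = 4.
N and P between them cover only {3, 5} — a naked pair. Remove those values from M, S, T.
So S = 0.

0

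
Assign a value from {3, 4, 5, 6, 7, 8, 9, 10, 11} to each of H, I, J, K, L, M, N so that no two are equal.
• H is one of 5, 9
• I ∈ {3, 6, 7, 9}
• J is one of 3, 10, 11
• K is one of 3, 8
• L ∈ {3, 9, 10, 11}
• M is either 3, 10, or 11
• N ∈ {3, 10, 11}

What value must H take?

J, M, N between them cover only {3, 10, 11} — a naked triple. Remove those values from I, K, L.
That leaves K = 8.
L must be 9 (only option left). Remove 9 from H, I.
So H = 5.

5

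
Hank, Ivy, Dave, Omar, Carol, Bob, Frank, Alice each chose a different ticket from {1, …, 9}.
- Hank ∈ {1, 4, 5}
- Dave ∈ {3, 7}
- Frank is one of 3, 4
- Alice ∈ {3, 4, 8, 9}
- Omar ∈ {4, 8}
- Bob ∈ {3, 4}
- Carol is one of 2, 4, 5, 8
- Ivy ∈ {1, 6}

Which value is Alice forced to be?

9

The 2 variables Bob and Frank are confined to {3, 4}, which locks those values in; drop them from Hank, Dave, Omar, Carol, Alice.
Dave must be 7 (only option left).
Omar has just one choice, so Omar = 8. So Carol, Alice can't be 8.
So Alice = 9.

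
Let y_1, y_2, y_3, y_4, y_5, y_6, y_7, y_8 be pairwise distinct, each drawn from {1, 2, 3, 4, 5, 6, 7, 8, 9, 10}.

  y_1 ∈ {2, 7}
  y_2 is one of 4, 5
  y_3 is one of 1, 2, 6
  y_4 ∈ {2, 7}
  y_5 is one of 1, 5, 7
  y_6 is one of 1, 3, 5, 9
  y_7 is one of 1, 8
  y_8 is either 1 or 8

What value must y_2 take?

4

The 2 variables y_1 and y_4 are confined to {2, 7}, which locks those values in; drop them from y_3, y_5.
y_7 and y_8 share exactly the 2 values {1, 8}; by pigeonhole those values go to them, so strike 1, 8 from y_3, y_5, y_6.
y_3 must be 6 (only option left).
That leaves y_5 = 5. Remove 5 from y_2, y_6.
So y_2 = 4.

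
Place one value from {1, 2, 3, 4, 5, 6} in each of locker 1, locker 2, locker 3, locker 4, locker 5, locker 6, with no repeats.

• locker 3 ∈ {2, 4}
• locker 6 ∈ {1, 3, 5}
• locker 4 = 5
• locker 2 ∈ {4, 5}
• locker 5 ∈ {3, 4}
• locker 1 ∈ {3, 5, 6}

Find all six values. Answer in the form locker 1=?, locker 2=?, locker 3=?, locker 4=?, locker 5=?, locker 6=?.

locker 1=6, locker 2=4, locker 3=2, locker 4=5, locker 5=3, locker 6=1

locker 4's domain is down to {5}, so locker 4 = 5. Eliminate 5 elsewhere: locker 1, locker 2, locker 6.
locker 2 must be 4 (only option left). So locker 3, locker 5 can't be 4.
That leaves locker 3 = 2.
locker 5 has just one choice, so locker 5 = 3. Eliminate 3 elsewhere: locker 1, locker 6.
That leaves locker 6 = 1.
That leaves locker 1 = 6.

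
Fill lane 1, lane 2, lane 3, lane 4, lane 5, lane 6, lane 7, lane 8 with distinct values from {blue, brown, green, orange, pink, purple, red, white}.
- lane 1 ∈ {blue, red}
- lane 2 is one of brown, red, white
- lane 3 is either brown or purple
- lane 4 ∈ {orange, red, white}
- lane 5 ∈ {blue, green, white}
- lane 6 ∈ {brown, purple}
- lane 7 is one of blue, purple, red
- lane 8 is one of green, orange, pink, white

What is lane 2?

Among the 8 variables, pink fits only lane 8 (and all 8 values in {blue, brown, green, orange, pink, purple, red, white} must be used), so lane 8 = pink.
The 7 still-open variables together cover exactly {blue, brown, green, orange, purple, red, white} — 7 values for 7 variables — and green appears only in lane 5's list, so lane 5 = green.
The 6 still-open variables draw from only 6 values {blue, brown, orange, purple, red, white}, so each is used; only lane 4 can be orange, hence lane 4 = orange.
Among the 5 still-open variables, white fits only lane 2 (and all 5 values in {blue, brown, purple, red, white} must be used), so lane 2 = white.

white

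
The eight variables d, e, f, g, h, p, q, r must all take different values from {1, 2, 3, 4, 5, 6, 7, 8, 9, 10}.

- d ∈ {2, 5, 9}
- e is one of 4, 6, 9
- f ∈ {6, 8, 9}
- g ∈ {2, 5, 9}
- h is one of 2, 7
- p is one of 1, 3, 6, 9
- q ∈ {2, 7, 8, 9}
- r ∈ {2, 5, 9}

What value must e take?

4

d, g, r between them cover only {2, 5, 9} — a naked triple. Remove those values from e, f, h, p, q.
h's domain is down to {7}, so h = 7. Remove 7 from q.
q has just one choice, so q = 8. Strike 8 from f.
f's domain is down to {6}, so f = 6. Remove 6 from e, p.
So e = 4.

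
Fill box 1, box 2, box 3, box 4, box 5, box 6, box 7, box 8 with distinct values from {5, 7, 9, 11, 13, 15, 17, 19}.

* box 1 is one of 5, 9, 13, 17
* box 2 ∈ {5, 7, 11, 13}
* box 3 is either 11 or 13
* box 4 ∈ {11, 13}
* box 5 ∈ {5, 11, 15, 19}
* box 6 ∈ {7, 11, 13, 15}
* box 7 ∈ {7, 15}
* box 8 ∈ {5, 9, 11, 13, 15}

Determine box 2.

The 8 variables together cover exactly {5, 7, 9, 11, 13, 15, 17, 19} — 8 values for 8 variables — and 17 appears only in box 1's list, so box 1 = 17.
Among the 7 still-open variables, 9 fits only box 8 (and all 7 values in {5, 7, 9, 11, 13, 15, 19} must be used), so box 8 = 9.
Among the 6 still-open variables, 19 fits only box 5 (and all 6 values in {5, 7, 11, 13, 15, 19} must be used), so box 5 = 19.
Among the 5 still-open variables, 5 fits only box 2 (and all 5 values in {5, 7, 11, 13, 15} must be used), so box 2 = 5.

5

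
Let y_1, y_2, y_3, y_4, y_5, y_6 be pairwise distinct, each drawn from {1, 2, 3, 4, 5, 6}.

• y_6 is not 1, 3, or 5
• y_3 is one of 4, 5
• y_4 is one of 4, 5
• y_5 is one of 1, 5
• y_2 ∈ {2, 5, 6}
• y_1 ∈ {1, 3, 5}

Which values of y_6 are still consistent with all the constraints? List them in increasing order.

2, 6

Among the 6 variables, 3 fits only y_1 (and all 6 values in {1, 2, 3, 4, 5, 6} must be used), so y_1 = 3.
Among the 5 still-open variables, 1 fits only y_5 (and all 5 values in {1, 2, 4, 5, 6} must be used), so y_5 = 1.
The 2 variables y_3 and y_4 are confined to {4, 5}, which locks those values in; drop them from y_2, y_6.
No further eliminations apply; y_6 can still be any of 2, 6.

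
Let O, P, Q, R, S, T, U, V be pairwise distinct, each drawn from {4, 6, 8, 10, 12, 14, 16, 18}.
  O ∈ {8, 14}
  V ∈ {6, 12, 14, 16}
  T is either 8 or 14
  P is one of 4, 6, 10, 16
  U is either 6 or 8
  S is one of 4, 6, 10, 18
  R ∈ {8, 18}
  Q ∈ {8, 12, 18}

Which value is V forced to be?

O and T share exactly the 2 values {8, 14}; by pigeonhole those values go to them, so strike 8, 14 from Q, R, U, V.
R must be 18 (only option left). Remove 18 from Q, S.
That leaves U = 6. So P, S, V can't be 6.
Q's domain is down to {12}, so Q = 12. So V can't be 12.
So V = 16.

16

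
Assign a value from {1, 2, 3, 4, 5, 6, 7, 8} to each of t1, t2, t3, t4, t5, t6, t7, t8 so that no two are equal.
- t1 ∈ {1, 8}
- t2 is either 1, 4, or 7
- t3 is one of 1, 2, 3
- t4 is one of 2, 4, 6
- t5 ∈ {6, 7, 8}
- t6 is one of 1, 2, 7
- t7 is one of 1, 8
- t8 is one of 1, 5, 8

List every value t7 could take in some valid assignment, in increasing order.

The 8 variables draw from only 8 values {1, 2, 3, 4, 5, 6, 7, 8}, so each is used; only t3 can be 3, hence t3 = 3.
Among the 7 still-open variables, 5 fits only t8 (and all 7 values in {1, 2, 4, 5, 6, 7, 8} must be used), so t8 = 5.
The 2 variables t1 and t7 are confined to {1, 8}, which locks those values in; drop them from t2, t5, t6.
No further eliminations apply; t7 can still be any of 1, 8.

1, 8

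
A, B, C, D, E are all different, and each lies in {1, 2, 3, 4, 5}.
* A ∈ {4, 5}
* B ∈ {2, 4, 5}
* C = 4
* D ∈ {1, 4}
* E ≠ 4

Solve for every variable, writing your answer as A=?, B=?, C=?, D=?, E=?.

C has just one choice, so C = 4. Strike 4 from A, B, D.
D has just one choice, so D = 1. So E can't be 1.
A's domain is down to {5}, so A = 5. Strike 5 from B, E.
B must be 2 (only option left). So E can't be 2.
E must be 3 (only option left).

A=5, B=2, C=4, D=1, E=3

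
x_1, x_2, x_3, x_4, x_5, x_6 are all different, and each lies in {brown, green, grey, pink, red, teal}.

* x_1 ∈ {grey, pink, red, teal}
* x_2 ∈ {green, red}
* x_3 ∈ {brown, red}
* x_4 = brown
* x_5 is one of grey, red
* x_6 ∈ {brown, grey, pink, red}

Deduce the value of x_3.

x_4 must be brown (only option left). So x_3, x_6 can't be brown.
So x_3 = red.

red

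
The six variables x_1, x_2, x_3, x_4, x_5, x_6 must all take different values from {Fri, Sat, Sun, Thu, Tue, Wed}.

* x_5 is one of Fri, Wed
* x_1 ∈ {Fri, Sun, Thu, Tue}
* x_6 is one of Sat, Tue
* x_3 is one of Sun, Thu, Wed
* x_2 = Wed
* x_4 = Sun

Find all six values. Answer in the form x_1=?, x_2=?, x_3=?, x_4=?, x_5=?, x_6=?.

x_2's domain is down to {Wed}, so x_2 = Wed. Strike Wed from x_3, x_5.
x_4's domain is down to {Sun}, so x_4 = Sun. Eliminate Sun elsewhere: x_1, x_3.
x_5 must be Fri (only option left). So x_1 can't be Fri.
That leaves x_3 = Thu. Eliminate Thu elsewhere: x_1.
x_1 has just one choice, so x_1 = Tue. Eliminate Tue elsewhere: x_6.
x_6 must be Sat (only option left).

x_1=Tue, x_2=Wed, x_3=Thu, x_4=Sun, x_5=Fri, x_6=Sat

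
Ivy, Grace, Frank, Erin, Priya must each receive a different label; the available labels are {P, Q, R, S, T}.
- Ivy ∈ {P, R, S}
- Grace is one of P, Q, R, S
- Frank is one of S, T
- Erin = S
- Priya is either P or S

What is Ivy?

R

Erin must be S (only option left). Strike S from Ivy, Grace, Frank, Priya.
Priya has just one choice, so Priya = P. So Ivy, Grace can't be P.
So Ivy = R.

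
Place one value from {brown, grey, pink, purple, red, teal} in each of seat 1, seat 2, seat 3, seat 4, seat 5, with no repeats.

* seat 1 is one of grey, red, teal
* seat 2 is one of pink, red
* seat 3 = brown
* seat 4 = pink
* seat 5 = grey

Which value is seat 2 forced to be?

red

seat 3 has just one choice, so seat 3 = brown.
seat 4 has just one choice, so seat 4 = pink. Remove pink from seat 2.
So seat 2 = red.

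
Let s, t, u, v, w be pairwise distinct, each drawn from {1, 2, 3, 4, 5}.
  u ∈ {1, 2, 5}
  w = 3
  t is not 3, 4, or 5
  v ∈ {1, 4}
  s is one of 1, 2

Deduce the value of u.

5

w has just one choice, so w = 3.
Among the 4 still-open variables, 4 fits only v (and all 4 values in {1, 2, 4, 5} must be used), so v = 4.
The 3 still-open variables draw from only 3 values {1, 2, 5}, so each is used; only u can be 5, hence u = 5.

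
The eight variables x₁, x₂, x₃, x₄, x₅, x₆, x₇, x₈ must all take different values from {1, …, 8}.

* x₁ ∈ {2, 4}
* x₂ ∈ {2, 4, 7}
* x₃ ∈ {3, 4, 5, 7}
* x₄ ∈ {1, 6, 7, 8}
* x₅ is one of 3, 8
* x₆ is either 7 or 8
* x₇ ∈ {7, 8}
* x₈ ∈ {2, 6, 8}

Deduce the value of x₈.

6

The 8 variables together cover exactly {1, 2, 3, 4, 5, 6, 7, 8} — 8 values for 8 variables — and 1 appears only in x₄'s list, so x₄ = 1.
Among the 7 still-open variables, 5 fits only x₃ (and all 7 values in {2, 3, 4, 5, 6, 7, 8} must be used), so x₃ = 5.
Among the 6 still-open variables, 3 fits only x₅ (and all 6 values in {2, 3, 4, 6, 7, 8} must be used), so x₅ = 3.
Among the 5 still-open variables, 6 fits only x₈ (and all 5 values in {2, 4, 6, 7, 8} must be used), so x₈ = 6.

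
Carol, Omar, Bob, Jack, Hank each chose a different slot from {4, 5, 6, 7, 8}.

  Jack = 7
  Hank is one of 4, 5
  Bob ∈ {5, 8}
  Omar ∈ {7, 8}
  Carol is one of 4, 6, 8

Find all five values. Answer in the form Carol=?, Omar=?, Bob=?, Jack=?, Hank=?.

Carol=6, Omar=8, Bob=5, Jack=7, Hank=4

Jack has just one choice, so Jack = 7. Eliminate 7 elsewhere: Omar.
That leaves Omar = 8. So Carol, Bob can't be 8.
Bob must be 5 (only option left). Remove 5 from Hank.
Hank has just one choice, so Hank = 4. Strike 4 from Carol.
That leaves Carol = 6.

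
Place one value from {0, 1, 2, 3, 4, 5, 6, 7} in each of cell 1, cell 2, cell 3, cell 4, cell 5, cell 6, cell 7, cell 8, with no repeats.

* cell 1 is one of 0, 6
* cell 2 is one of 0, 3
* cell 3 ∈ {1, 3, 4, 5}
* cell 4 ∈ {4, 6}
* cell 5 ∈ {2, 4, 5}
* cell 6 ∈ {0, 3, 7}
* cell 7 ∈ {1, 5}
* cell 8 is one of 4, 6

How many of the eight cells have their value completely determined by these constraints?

4

The 8 variables draw from only 8 values {0, 1, 2, 3, 4, 5, 6, 7}, so each is used; only cell 5 can be 2, hence cell 5 = 2.
The 7 still-open variables together cover exactly {0, 1, 3, 4, 5, 6, 7} — 7 values for 7 variables — and 7 appears only in cell 6's list, so cell 6 = 7.
The 2 variables cell 4 and cell 8 are confined to {4, 6}, which locks those values in; drop them from cell 1, cell 3.
cell 1's domain is down to {0}, so cell 1 = 0. So cell 2 can't be 0.
cell 2's domain is down to {3}, so cell 2 = 3. So cell 3 can't be 3.
Determined: cell 1=0, cell 2=3, cell 5=2, cell 6=7. The other cells each still have more than one consistent value. That makes 4.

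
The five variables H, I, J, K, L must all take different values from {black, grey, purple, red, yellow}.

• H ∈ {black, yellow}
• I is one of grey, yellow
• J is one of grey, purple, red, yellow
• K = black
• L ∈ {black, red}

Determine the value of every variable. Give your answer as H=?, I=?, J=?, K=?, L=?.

H=yellow, I=grey, J=purple, K=black, L=red

K must be black (only option left). Eliminate black elsewhere: H, L.
L's domain is down to {red}, so L = red. So J can't be red.
That leaves H = yellow. Strike yellow from I, J.
I has just one choice, so I = grey. Remove grey from J.
J must be purple (only option left).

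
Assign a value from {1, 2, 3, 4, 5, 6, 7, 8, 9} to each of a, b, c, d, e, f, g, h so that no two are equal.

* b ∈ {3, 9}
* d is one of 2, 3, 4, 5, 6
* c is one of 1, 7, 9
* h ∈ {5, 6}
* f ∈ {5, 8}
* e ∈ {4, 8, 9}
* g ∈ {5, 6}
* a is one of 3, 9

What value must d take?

2

The 2 variables a and b are confined to {3, 9}, which locks those values in; drop them from c, d, e.
g and h between them cover only {5, 6} — a naked pair. Remove those values from d, f.
f's domain is down to {8}, so f = 8. So e can't be 8.
That leaves e = 4. Strike 4 from d.
So d = 2.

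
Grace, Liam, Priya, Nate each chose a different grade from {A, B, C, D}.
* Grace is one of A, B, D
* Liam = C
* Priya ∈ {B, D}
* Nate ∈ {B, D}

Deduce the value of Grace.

A

Liam has just one choice, so Liam = C.
The 3 still-open variables together cover exactly {A, B, D} — 3 values for 3 variables — and A appears only in Grace's list, so Grace = A.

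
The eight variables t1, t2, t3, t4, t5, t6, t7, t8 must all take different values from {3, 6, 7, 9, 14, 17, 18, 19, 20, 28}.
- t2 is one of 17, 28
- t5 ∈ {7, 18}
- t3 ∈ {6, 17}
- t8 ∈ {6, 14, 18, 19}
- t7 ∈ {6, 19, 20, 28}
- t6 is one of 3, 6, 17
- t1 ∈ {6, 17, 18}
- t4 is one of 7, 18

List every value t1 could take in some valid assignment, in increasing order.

The 2 variables t4 and t5 are confined to {7, 18}, which locks those values in; drop them from t1, t8.
t1 and t3 between them cover only {6, 17} — a naked pair. Remove those values from t2, t6, t7, t8.
t2's domain is down to {28}, so t2 = 28. Eliminate 28 elsewhere: t7.
t6 must be 3 (only option left).
No further eliminations apply; t1 can still be any of 6, 17.

6, 17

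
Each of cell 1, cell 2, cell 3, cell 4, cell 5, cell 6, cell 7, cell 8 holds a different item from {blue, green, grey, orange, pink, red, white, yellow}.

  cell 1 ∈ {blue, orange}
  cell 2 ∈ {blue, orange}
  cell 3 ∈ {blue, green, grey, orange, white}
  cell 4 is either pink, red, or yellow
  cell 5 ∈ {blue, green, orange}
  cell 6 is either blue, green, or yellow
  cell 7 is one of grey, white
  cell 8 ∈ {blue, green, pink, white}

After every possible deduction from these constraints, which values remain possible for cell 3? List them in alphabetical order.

The 8 variables draw from only 8 values {blue, green, grey, orange, pink, red, white, yellow}, so each is used; only cell 4 can be red, hence cell 4 = red.
The 7 still-open variables draw from only 7 values {blue, green, grey, orange, pink, white, yellow}, so each is used; only cell 8 can be pink, hence cell 8 = pink.
The 6 still-open variables draw from only 6 values {blue, green, grey, orange, white, yellow}, so each is used; only cell 6 can be yellow, hence cell 6 = yellow.
cell 1 and cell 2 between them cover only {blue, orange} — a naked pair. Remove those values from cell 3, cell 5.
cell 5 has just one choice, so cell 5 = green. So cell 3 can't be green.
No further eliminations apply; cell 3 can still be any of grey, white.

grey, white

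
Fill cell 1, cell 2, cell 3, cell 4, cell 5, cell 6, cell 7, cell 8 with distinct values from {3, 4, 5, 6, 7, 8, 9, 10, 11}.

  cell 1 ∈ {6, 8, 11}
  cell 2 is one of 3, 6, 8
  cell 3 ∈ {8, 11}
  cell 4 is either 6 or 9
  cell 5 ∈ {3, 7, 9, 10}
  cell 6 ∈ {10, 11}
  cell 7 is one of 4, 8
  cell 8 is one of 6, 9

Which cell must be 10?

cell 6

The 8 variables together cover exactly {3, 4, 6, 7, 8, 9, 10, 11} — 8 values for 8 variables — and 4 appears only in cell 7's list, so cell 7 = 4.
The 7 still-open variables draw from only 7 values {3, 6, 7, 8, 9, 10, 11}, so each is used; only cell 5 can be 7, hence cell 5 = 7.
The 6 still-open variables together cover exactly {3, 6, 8, 9, 10, 11} — 6 values for 6 variables — and 3 appears only in cell 2's list, so cell 2 = 3.
The 5 still-open variables together cover exactly {6, 8, 9, 10, 11} — 5 values for 5 variables — and 10 appears only in cell 6's list, so cell 6 = 10.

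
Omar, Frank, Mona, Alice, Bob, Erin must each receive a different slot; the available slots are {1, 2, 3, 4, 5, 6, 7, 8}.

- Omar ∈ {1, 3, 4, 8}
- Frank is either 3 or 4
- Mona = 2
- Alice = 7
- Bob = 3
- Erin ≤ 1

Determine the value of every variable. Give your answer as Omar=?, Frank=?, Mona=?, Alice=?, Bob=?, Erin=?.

Mona has just one choice, so Mona = 2.
Alice has just one choice, so Alice = 7.
Bob's domain is down to {3}, so Bob = 3. So Omar, Frank can't be 3.
Erin's domain is down to {1}, so Erin = 1. Strike 1 from Omar.
Frank has just one choice, so Frank = 4. So Omar can't be 4.
That leaves Omar = 8.

Omar=8, Frank=4, Mona=2, Alice=7, Bob=3, Erin=1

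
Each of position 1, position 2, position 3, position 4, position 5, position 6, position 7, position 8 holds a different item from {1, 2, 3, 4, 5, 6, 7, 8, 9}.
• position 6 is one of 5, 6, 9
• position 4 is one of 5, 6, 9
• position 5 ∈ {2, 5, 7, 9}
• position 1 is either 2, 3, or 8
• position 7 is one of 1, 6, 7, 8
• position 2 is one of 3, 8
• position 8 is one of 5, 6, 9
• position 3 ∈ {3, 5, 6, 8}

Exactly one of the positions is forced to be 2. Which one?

position 1

The 8 variables draw from only 8 values {1, 2, 3, 5, 6, 7, 8, 9}, so each is used; only position 7 can be 1, hence position 7 = 1.
Among the 7 still-open variables, 7 fits only position 5 (and all 7 values in {2, 3, 5, 6, 7, 8, 9} must be used), so position 5 = 7.
Among the 6 still-open variables, 2 fits only position 1 (and all 6 values in {2, 3, 5, 6, 8, 9} must be used), so position 1 = 2.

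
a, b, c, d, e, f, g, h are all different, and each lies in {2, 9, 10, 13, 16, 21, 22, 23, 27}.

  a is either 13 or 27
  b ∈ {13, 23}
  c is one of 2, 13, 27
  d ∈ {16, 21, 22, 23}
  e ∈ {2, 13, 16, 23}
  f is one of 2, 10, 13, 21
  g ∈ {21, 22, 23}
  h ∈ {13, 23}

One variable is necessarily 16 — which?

The 8 variables draw from only 8 values {2, 10, 13, 16, 21, 22, 23, 27}, so each is used; only f can be 10, hence f = 10.
b and h between them cover only {13, 23} — a naked pair. Remove those values from a, c, d, e, g.
a's domain is down to {27}, so a = 27. Remove 27 from c.
c's domain is down to {2}, so c = 2. Remove 2 from e.
So 16 goes to e.

e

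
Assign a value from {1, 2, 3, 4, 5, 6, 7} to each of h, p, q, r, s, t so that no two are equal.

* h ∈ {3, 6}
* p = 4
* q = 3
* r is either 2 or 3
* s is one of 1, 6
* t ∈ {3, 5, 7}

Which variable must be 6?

h

p's domain is down to {4}, so p = 4.
That leaves q = 3. Eliminate 3 elsewhere: h, r, t.
So 6 goes to h.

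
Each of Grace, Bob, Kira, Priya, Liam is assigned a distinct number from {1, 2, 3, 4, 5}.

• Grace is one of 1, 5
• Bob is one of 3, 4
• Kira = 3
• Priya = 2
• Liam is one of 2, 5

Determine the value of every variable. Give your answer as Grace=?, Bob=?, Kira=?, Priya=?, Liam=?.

Kira's domain is down to {3}, so Kira = 3. So Bob can't be 3.
Priya's domain is down to {2}, so Priya = 2. Eliminate 2 elsewhere: Liam.
Liam must be 5 (only option left). Eliminate 5 elsewhere: Grace.
That leaves Grace = 1.
Bob's domain is down to {4}, so Bob = 4.

Grace=1, Bob=4, Kira=3, Priya=2, Liam=5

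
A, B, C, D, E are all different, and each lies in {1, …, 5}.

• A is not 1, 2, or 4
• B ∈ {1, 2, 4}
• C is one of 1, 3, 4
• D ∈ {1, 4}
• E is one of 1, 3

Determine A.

5

The 5 variables together cover exactly {1, 2, 3, 4, 5} — 5 values for 5 variables — and 2 appears only in B's list, so B = 2.
The 4 still-open variables together cover exactly {1, 3, 4, 5} — 4 values for 4 variables — and 5 appears only in A's list, so A = 5.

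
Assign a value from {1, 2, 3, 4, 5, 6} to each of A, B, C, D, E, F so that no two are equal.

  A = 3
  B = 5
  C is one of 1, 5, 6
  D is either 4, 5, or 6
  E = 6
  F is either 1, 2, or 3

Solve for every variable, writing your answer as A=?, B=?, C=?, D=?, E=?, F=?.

A has just one choice, so A = 3. Eliminate 3 elsewhere: F.
That leaves B = 5. Strike 5 from C, D.
E's domain is down to {6}, so E = 6. So C, D can't be 6.
C has just one choice, so C = 1. Remove 1 from F.
That leaves D = 4.
F's domain is down to {2}, so F = 2.

A=3, B=5, C=1, D=4, E=6, F=2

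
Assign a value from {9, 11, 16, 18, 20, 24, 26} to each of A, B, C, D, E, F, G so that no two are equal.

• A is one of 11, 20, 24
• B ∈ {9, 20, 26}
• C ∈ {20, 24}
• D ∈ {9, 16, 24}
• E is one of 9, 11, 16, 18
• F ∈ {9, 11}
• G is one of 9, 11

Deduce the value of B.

The 7 variables draw from only 7 values {9, 11, 16, 18, 20, 24, 26}, so each is used; only E can be 18, hence E = 18.
Among the 6 still-open variables, 16 fits only D (and all 6 values in {9, 11, 16, 20, 24, 26} must be used), so D = 16.
Among the 5 still-open variables, 26 fits only B (and all 5 values in {9, 11, 20, 24, 26} must be used), so B = 26.

26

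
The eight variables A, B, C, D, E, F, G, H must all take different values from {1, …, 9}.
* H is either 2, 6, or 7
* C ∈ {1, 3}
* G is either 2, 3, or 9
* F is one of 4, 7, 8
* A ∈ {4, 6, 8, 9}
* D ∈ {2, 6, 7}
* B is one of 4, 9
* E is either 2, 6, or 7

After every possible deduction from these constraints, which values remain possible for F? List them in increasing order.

4, 8

Among the 8 variables, 1 fits only C (and all 8 values in {1, 2, 3, 4, 6, 7, 8, 9} must be used), so C = 1.
Among the 7 still-open variables, 3 fits only G (and all 7 values in {2, 3, 4, 6, 7, 8, 9} must be used), so G = 3.
The 3 variables D, E, H are confined to {2, 6, 7}, which locks those values in; drop them from A, F.
No further eliminations apply; F can still be any of 4, 8.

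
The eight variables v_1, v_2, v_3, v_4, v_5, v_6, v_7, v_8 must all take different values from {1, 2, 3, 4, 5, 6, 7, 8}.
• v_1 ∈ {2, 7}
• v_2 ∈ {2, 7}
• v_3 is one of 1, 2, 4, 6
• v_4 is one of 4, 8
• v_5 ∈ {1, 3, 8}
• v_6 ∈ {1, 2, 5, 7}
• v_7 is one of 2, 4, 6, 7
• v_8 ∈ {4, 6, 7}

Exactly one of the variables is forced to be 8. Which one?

v_4

The 8 variables together cover exactly {1, 2, 3, 4, 5, 6, 7, 8} — 8 values for 8 variables — and 3 appears only in v_5's list, so v_5 = 3.
The 7 still-open variables draw from only 7 values {1, 2, 4, 5, 6, 7, 8}, so each is used; only v_6 can be 5, hence v_6 = 5.
The 6 still-open variables draw from only 6 values {1, 2, 4, 6, 7, 8}, so each is used; only v_3 can be 1, hence v_3 = 1.
The 5 still-open variables together cover exactly {2, 4, 6, 7, 8} — 5 values for 5 variables — and 8 appears only in v_4's list, so v_4 = 8.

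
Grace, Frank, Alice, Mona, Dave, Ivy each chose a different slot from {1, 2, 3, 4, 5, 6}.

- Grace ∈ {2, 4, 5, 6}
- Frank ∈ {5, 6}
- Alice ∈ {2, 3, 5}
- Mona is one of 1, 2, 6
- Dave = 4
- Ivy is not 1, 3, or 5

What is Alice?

Dave's domain is down to {4}, so Dave = 4. Remove 4 from Grace, Ivy.
Among the 5 still-open variables, 1 fits only Mona (and all 5 values in {1, 2, 3, 5, 6} must be used), so Mona = 1.
Among the 4 still-open variables, 3 fits only Alice (and all 4 values in {2, 3, 5, 6} must be used), so Alice = 3.

3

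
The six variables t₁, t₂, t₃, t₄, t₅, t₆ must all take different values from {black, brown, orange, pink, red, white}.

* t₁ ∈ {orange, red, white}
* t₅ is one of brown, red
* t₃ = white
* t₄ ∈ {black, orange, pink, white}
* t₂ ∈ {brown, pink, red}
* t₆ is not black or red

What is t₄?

black

t₃ has just one choice, so t₃ = white. So t₁, t₄, t₆ can't be white.
The 5 still-open variables together cover exactly {black, brown, orange, pink, red} — 5 values for 5 variables — and black appears only in t₄'s list, so t₄ = black.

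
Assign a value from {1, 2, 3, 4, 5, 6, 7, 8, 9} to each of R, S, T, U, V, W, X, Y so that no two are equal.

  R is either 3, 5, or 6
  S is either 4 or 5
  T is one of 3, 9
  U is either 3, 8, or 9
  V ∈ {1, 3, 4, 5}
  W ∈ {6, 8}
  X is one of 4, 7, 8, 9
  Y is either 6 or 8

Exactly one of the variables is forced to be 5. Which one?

R

The 8 variables draw from only 8 values {1, 3, 4, 5, 6, 7, 8, 9}, so each is used; only V can be 1, hence V = 1.
Among the 7 still-open variables, 7 fits only X (and all 7 values in {3, 4, 5, 6, 7, 8, 9} must be used), so X = 7.
Among the 6 still-open variables, 4 fits only S (and all 6 values in {3, 4, 5, 6, 8, 9} must be used), so S = 4.
The 5 still-open variables together cover exactly {3, 5, 6, 8, 9} — 5 values for 5 variables — and 5 appears only in R's list, so R = 5.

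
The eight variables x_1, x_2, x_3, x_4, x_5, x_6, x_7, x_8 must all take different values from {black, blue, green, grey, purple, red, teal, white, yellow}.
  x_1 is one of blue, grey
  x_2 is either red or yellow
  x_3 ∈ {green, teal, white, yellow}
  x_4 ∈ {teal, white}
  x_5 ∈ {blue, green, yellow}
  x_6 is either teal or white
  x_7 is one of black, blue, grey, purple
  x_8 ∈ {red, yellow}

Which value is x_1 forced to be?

x_2 and x_8 share exactly the 2 values {red, yellow}; by pigeonhole those values go to them, so strike red, yellow from x_3, x_5.
x_4 and x_6 between them cover only {teal, white} — a naked pair. Remove those values from x_3.
That leaves x_3 = green. So x_5 can't be green.
x_5's domain is down to {blue}, so x_5 = blue. Remove blue from x_1, x_7.
So x_1 = grey.

grey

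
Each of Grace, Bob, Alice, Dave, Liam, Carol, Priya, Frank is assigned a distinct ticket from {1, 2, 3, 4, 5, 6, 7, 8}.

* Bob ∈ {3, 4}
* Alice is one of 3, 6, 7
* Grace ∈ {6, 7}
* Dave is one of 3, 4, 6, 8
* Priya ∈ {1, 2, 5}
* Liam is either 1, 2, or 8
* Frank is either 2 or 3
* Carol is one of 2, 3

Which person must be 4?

The 8 variables draw from only 8 values {1, 2, 3, 4, 5, 6, 7, 8}, so each is used; only Priya can be 5, hence Priya = 5.
The 7 still-open variables draw from only 7 values {1, 2, 3, 4, 6, 7, 8}, so each is used; only Liam can be 1, hence Liam = 1.
The 6 still-open variables together cover exactly {2, 3, 4, 6, 7, 8} — 6 values for 6 variables — and 8 appears only in Dave's list, so Dave = 8.
Among the 5 still-open variables, 4 fits only Bob (and all 5 values in {2, 3, 4, 6, 7} must be used), so Bob = 4.

Bob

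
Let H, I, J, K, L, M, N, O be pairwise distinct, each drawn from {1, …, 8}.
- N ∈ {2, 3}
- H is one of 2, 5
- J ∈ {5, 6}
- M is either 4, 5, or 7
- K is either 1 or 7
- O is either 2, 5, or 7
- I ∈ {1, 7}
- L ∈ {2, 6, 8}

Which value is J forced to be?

The 8 variables draw from only 8 values {1, 2, 3, 4, 5, 6, 7, 8}, so each is used; only N can be 3, hence N = 3.
The 7 still-open variables draw from only 7 values {1, 2, 4, 5, 6, 7, 8}, so each is used; only M can be 4, hence M = 4.
Among the 6 still-open variables, 8 fits only L (and all 6 values in {1, 2, 5, 6, 7, 8} must be used), so L = 8.
Among the 5 still-open variables, 6 fits only J (and all 5 values in {1, 2, 5, 6, 7} must be used), so J = 6.

6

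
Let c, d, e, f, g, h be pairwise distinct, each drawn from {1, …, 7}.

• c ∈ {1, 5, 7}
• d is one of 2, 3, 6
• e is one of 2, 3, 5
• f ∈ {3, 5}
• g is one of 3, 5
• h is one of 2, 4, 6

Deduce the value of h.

f and g share exactly the 2 values {3, 5}; by pigeonhole those values go to them, so strike 3, 5 from c, d, e.
e's domain is down to {2}, so e = 2. So d, h can't be 2.
That leaves d = 6. So h can't be 6.
So h = 4.

4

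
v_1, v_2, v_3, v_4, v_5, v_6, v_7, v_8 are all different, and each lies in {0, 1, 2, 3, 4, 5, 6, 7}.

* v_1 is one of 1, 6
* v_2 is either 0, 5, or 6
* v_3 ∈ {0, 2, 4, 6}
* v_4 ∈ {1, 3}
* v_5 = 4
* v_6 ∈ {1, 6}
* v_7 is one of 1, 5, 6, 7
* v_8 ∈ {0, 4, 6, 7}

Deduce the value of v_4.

3

v_5's domain is down to {4}, so v_5 = 4. Strike 4 from v_3, v_8.
The 7 still-open variables together cover exactly {0, 1, 2, 3, 5, 6, 7} — 7 values for 7 variables — and 2 appears only in v_3's list, so v_3 = 2.
The 6 still-open variables together cover exactly {0, 1, 3, 5, 6, 7} — 6 values for 6 variables — and 3 appears only in v_4's list, so v_4 = 3.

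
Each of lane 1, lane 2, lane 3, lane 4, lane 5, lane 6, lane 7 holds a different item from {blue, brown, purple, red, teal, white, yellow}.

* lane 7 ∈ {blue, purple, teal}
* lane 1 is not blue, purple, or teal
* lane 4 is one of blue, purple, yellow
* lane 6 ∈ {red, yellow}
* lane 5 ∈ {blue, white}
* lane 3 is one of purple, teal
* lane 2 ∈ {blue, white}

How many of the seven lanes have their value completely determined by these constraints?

3

The 7 variables draw from only 7 values {blue, brown, purple, red, teal, white, yellow}, so each is used; only lane 1 can be brown, hence lane 1 = brown.
The 6 still-open variables together cover exactly {blue, purple, red, teal, white, yellow} — 6 values for 6 variables — and red appears only in lane 6's list, so lane 6 = red.
The 5 still-open variables draw from only 5 values {blue, purple, teal, white, yellow}, so each is used; only lane 4 can be yellow, hence lane 4 = yellow.
lane 2 and lane 5 between them cover only {blue, white} — a naked pair. Remove those values from lane 7.
Determined: lane 1=brown, lane 4=yellow, lane 6=red. The other lanes each still have more than one consistent value. That makes 3.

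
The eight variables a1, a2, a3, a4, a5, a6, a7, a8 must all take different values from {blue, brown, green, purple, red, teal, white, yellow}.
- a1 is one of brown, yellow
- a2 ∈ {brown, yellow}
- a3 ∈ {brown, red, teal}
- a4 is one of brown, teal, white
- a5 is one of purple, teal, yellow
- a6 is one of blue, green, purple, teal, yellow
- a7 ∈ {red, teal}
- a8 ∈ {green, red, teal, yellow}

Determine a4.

white

The 8 variables draw from only 8 values {blue, brown, green, purple, red, teal, white, yellow}, so each is used; only a6 can be blue, hence a6 = blue.
The 7 still-open variables draw from only 7 values {brown, green, purple, red, teal, white, yellow}, so each is used; only a8 can be green, hence a8 = green.
The 6 still-open variables together cover exactly {brown, purple, red, teal, white, yellow} — 6 values for 6 variables — and purple appears only in a5's list, so a5 = purple.
Among the 5 still-open variables, white fits only a4 (and all 5 values in {brown, red, teal, white, yellow} must be used), so a4 = white.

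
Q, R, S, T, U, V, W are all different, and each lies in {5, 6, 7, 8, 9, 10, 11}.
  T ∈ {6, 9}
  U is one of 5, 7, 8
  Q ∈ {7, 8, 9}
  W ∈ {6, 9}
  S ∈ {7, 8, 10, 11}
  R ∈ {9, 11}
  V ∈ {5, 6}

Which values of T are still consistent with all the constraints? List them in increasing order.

The 7 variables together cover exactly {5, 6, 7, 8, 9, 10, 11} — 7 values for 7 variables — and 10 appears only in S's list, so S = 10.
The 6 still-open variables draw from only 6 values {5, 6, 7, 8, 9, 11}, so each is used; only R can be 11, hence R = 11.
T and W between them cover only {6, 9} — a naked pair. Remove those values from Q, V.
V must be 5 (only option left). Eliminate 5 elsewhere: U.
No further eliminations apply; T can still be any of 6, 9.

6, 9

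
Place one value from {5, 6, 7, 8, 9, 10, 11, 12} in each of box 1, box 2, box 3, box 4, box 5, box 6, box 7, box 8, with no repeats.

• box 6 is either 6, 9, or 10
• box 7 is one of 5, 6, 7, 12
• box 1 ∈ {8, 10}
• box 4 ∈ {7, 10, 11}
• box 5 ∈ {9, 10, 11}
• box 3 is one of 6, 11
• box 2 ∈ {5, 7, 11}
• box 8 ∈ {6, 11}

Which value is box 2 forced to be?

5

The 8 variables draw from only 8 values {5, 6, 7, 8, 9, 10, 11, 12}, so each is used; only box 1 can be 8, hence box 1 = 8.
The 7 still-open variables together cover exactly {5, 6, 7, 9, 10, 11, 12} — 7 values for 7 variables — and 12 appears only in box 7's list, so box 7 = 12.
Among the 6 still-open variables, 5 fits only box 2 (and all 6 values in {5, 6, 7, 9, 10, 11} must be used), so box 2 = 5.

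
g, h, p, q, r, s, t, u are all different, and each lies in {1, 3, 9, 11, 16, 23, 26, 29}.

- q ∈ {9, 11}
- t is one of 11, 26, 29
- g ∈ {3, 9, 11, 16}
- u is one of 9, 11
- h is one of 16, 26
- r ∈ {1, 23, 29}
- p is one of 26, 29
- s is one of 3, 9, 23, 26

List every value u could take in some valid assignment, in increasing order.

Among the 8 variables, 1 fits only r (and all 8 values in {1, 3, 9, 11, 16, 23, 26, 29} must be used), so r = 1.
Among the 7 still-open variables, 23 fits only s (and all 7 values in {3, 9, 11, 16, 23, 26, 29} must be used), so s = 23.
The 6 still-open variables draw from only 6 values {3, 9, 11, 16, 26, 29}, so each is used; only g can be 3, hence g = 3.
The 5 still-open variables draw from only 5 values {9, 11, 16, 26, 29}, so each is used; only h can be 16, hence h = 16.
q and u between them cover only {9, 11} — a naked pair. Remove those values from t.
No further eliminations apply; u can still be any of 9, 11.

9, 11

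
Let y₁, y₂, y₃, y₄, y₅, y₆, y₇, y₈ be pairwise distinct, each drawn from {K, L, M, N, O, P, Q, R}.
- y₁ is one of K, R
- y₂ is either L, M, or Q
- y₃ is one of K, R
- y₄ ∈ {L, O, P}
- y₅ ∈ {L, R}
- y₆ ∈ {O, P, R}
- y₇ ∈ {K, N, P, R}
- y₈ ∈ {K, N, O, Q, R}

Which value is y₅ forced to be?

L

The 8 variables draw from only 8 values {K, L, M, N, O, P, Q, R}, so each is used; only y₂ can be M, hence y₂ = M.
The 7 still-open variables draw from only 7 values {K, L, N, O, P, Q, R}, so each is used; only y₈ can be Q, hence y₈ = Q.
The 6 still-open variables together cover exactly {K, L, N, O, P, R} — 6 values for 6 variables — and N appears only in y₇'s list, so y₇ = N.
y₁ and y₃ share exactly the 2 values {K, R}; by pigeonhole those values go to them, so strike K, R from y₅, y₆.
So y₅ = L.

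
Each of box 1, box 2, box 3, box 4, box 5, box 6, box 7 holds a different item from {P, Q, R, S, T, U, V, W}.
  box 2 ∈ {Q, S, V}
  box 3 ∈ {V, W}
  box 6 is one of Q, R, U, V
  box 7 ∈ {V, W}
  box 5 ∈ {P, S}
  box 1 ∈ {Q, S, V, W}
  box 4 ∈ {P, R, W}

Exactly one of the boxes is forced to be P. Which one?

box 5

The 7 variables draw from only 7 values {P, Q, R, S, U, V, W}, so each is used; only box 6 can be U, hence box 6 = U.
Among the 6 still-open variables, R fits only box 4 (and all 6 values in {P, Q, R, S, V, W} must be used), so box 4 = R.
The 5 still-open variables draw from only 5 values {P, Q, S, V, W}, so each is used; only box 5 can be P, hence box 5 = P.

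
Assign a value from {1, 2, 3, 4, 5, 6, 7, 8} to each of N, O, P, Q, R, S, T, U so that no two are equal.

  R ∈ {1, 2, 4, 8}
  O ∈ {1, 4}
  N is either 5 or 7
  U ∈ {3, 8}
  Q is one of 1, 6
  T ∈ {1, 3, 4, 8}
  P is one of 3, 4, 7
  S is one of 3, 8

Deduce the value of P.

The 8 variables draw from only 8 values {1, 2, 3, 4, 5, 6, 7, 8}, so each is used; only R can be 2, hence R = 2.
The 7 still-open variables draw from only 7 values {1, 3, 4, 5, 6, 7, 8}, so each is used; only N can be 5, hence N = 5.
The 6 still-open variables together cover exactly {1, 3, 4, 6, 7, 8} — 6 values for 6 variables — and 6 appears only in Q's list, so Q = 6.
The 5 still-open variables draw from only 5 values {1, 3, 4, 7, 8}, so each is used; only P can be 7, hence P = 7.

7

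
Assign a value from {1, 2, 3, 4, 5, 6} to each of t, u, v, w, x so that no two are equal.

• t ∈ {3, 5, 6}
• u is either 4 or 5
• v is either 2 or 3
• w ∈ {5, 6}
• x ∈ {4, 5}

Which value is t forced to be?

The 5 variables together cover exactly {2, 3, 4, 5, 6} — 5 values for 5 variables — and 2 appears only in v's list, so v = 2.
The 4 still-open variables draw from only 4 values {3, 4, 5, 6}, so each is used; only t can be 3, hence t = 3.

3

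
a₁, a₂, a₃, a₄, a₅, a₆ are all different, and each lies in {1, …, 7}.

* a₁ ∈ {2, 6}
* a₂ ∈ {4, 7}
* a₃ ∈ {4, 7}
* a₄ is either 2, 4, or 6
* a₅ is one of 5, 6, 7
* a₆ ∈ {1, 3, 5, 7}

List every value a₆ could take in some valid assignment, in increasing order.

a₂ and a₃ between them cover only {4, 7} — a naked pair. Remove those values from a₄, a₅, a₆.
The 2 variables a₁ and a₄ are confined to {2, 6}, which locks those values in; drop them from a₅.
a₅'s domain is down to {5}, so a₅ = 5. Eliminate 5 elsewhere: a₆.
No further eliminations apply; a₆ can still be any of 1, 3.

1, 3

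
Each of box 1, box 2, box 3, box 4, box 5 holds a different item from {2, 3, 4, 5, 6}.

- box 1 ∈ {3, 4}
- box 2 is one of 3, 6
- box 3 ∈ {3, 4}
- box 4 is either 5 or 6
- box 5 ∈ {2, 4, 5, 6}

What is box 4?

5

The 5 variables draw from only 5 values {2, 3, 4, 5, 6}, so each is used; only box 5 can be 2, hence box 5 = 2.
The 4 still-open variables together cover exactly {3, 4, 5, 6} — 4 values for 4 variables — and 5 appears only in box 4's list, so box 4 = 5.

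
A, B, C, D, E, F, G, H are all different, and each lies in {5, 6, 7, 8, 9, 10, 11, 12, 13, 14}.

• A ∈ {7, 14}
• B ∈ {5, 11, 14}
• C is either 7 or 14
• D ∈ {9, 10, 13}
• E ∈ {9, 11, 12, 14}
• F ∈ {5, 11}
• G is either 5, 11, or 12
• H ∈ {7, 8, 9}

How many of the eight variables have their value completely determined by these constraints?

3

A and C between them cover only {7, 14} — a naked pair. Remove those values from B, E, H.
The 2 variables B and F are confined to {5, 11}, which locks those values in; drop them from E, G.
G's domain is down to {12}, so G = 12. Remove 12 from E.
E's domain is down to {9}, so E = 9. So D, H can't be 9.
That leaves H = 8.
Determined: E=9, G=12, H=8. The other variables each still have more than one consistent value. That makes 3.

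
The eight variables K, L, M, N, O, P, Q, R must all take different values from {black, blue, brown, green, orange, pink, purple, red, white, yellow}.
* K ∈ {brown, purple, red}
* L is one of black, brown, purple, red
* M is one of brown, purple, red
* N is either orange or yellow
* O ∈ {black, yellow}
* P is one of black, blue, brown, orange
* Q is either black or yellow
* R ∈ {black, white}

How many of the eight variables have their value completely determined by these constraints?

3

Among the 8 variables, blue fits only P (and all 8 values in {black, blue, brown, orange, purple, red, white, yellow} must be used), so P = blue.
The 7 still-open variables draw from only 7 values {black, brown, orange, purple, red, white, yellow}, so each is used; only N can be orange, hence N = orange.
The 6 still-open variables draw from only 6 values {black, brown, purple, red, white, yellow}, so each is used; only R can be white, hence R = white.
O and Q between them cover only {black, yellow} — a naked pair. Remove those values from L.
Determined: N=orange, P=blue, R=white. The other variables each still have more than one consistent value. That makes 3.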